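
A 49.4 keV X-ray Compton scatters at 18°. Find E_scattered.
49.1674 keV

First convert energy to wavelength:
λ = hc/E, with hc ≈ 1239.842 keV·pm (i.e. 1239.842 eV·nm)

For E = 49.4 keV = 49400 eV:
λ = 1239.842 keV·pm / 49.4 keV
λ = 25.0980 pm

Calculate the Compton shift:
Δλ = λ_C(1 - cos(18°)) = 2.4263 × 0.0489
Δλ = 0.1188 pm

Final wavelength:
λ' = 25.0980 + 0.1188 = 25.2168 pm

Final energy:
E' = hc/λ' = 1239.842 / 25.2168 = 49.1674 keV

(Intermediate values are shown rounded; full precision is carried through to the final answer.)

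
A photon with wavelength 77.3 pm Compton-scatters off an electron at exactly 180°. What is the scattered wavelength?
82.1526 pm

Using the Compton formula: λ' = λ + λ_C(1 − cos θ)

For θ = 180°, cos θ = -1 (exact) = -1.0000, so:
1 − cos 180° = 1 − (-1) = 2.0000

Δλ = λ_C × 2.0000 = 2.4263 × 2.0000 = 4.8526 pm

λ' = 77.3 + 4.8526 = 82.1526 pm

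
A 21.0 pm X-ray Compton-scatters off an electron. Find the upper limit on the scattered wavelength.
25.8526 pm (at θ = 180°)

The Compton shift is Δλ = λ_C(1 − cos θ).

Since cos θ ranges from −1 to 1, the factor (1 − cos θ) ranges from 0 to 2; the maximum shift occurs at θ = 180° (backscattering):
Δλ_max = 2λ_C = 2 × 2.4263 pm = 4.8526 pm

Maximum scattered wavelength:
λ'_max = λ₀ + Δλ_max = 21.0 + 4.8526 = 25.8526 pm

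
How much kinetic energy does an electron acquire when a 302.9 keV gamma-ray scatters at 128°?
148.1776 keV

By energy conservation: K_e = E_initial - E_final

First find the scattered photon energy:
Initial wavelength: λ = hc/E = 4.0932 pm
Compton shift: Δλ = λ_C(1 - cos(128°)) = 3.9201 pm
Final wavelength: λ' = 4.0932 + 3.9201 = 8.0133 pm
Final photon energy: E' = hc/λ' = 154.7224 keV

Electron kinetic energy:
K_e = E - E' = 302.9000 - 154.7224 = 148.1776 keV

(Intermediate values are shown rounded; full precision is carried through to the final answer.)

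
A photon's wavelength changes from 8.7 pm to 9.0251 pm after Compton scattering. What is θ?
30.00°

First find the wavelength shift:
Δλ = λ' - λ = 9.0251 - 8.7 = 0.3251 pm

Using Δλ = λ_C(1 - cos θ), with λ_C = h/(m_e·c) ≈ 2.42631024 pm:
cos θ = 1 - Δλ/λ_C
cos θ = 1 - 0.3251/2.42631024
cos θ = 0.866011

θ = arccos(0.866011)
θ = 30.00°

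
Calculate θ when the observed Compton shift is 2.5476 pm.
92.87°

From the Compton formula Δλ = λ_C(1 - cos θ), we can solve for θ:

cos θ = 1 - Δλ/λ_C

Given:
- Δλ = 2.5476 pm
- λ_C = h/(m_e·c) ≈ 2.42631024 pm

cos θ = 1 - 2.5476/2.42631024
cos θ = 1 - 1.049989
cos θ = -0.049989

θ = arccos(-0.049989)
θ = 92.87°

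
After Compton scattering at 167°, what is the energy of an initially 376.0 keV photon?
153.2962 keV

First convert energy to wavelength:
λ = hc/E, with hc ≈ 1239.842 keV·pm (i.e. 1239.842 eV·nm)

For E = 376.0 keV = 376000 eV:
λ = 1239.842 keV·pm / 376.0 keV
λ = 3.2975 pm

Calculate the Compton shift:
Δλ = λ_C(1 - cos(167°)) = 2.4263 × 1.9744
Δλ = 4.7904 pm

Final wavelength:
λ' = 3.2975 + 4.7904 = 8.0879 pm

Final energy:
E' = hc/λ' = 1239.842 / 8.0879 = 153.2962 keV

(Intermediate values are shown rounded; full precision is carried through to the final answer.)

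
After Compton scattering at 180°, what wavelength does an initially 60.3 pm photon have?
65.1526 pm

Using the Compton formula: λ' = λ + λ_C(1 − cos θ)

For θ = 180°, cos θ = -1 (exact) = -1.0000, so:
1 − cos 180° = 1 − (-1) = 2.0000

Δλ = λ_C × 2.0000 = 2.4263 × 2.0000 = 4.8526 pm

λ' = 60.3 + 4.8526 = 65.1526 pm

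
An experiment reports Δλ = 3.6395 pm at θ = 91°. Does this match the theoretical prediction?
No, inconsistent

Calculate the expected shift for θ = 91°:

Δλ_expected = λ_C(1 - cos(91°))
Δλ_expected = 2.4263 × (1 - cos(91°))
Δλ_expected = 2.4263 × 1.0175
Δλ_expected = 2.4687 pm

Given shift: 3.6395 pm
Expected shift: 2.4687 pm
Difference: 1.1708 pm

The values do not match. The given shift corresponds to θ ≈ 120.0°, not 91°.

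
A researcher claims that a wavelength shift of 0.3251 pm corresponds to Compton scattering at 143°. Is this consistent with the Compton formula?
No, inconsistent

Calculate the expected shift for θ = 143°:

Δλ_expected = λ_C(1 - cos(143°))
Δλ_expected = 2.4263 × (1 - cos(143°))
Δλ_expected = 2.4263 × 1.7986
Δλ_expected = 4.3640 pm

Given shift: 0.3251 pm
Expected shift: 4.3640 pm
Difference: 4.0390 pm

The values do not match. The given shift corresponds to θ ≈ 30.0°, not 143°.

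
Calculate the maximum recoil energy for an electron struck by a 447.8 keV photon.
285.1201 keV

Maximum energy transfer occurs at θ = 180° (backscattering).

Initial photon: E₀ = 447.8 keV → λ₀ = 2.7687 pm

Maximum Compton shift (at 180°):
Δλ_max = 2λ_C = 2 × 2.4263 = 4.8526 pm

Final wavelength:
λ' = 2.7687 + 4.8526 = 7.6214 pm

Minimum photon energy (maximum energy to electron):
E'_min = hc/λ' = 162.6799 keV

Maximum electron kinetic energy:
K_max = E₀ - E'_min = 447.8000 - 162.6799 = 285.1201 keV

(Intermediate values are shown rounded; full precision is carried through to the final answer.)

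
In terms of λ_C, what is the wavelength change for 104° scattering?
1.2419 λ_C

The Compton shift formula is:
Δλ = λ_C(1 - cos θ)

Dividing both sides by λ_C:
Δλ/λ_C = 1 - cos θ

For θ = 104°:
Δλ/λ_C = 1 - cos(104°)
Δλ/λ_C = 1 - -0.2419
Δλ/λ_C = 1.2419

This means the shift is 1.2419 × λ_C = 3.0133 pm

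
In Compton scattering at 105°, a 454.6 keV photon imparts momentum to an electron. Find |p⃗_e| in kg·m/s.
2.9423e-22 kg·m/s

The electron is initially at rest, so by conservation of momentum:
p⃗_e = p⃗₀ − p⃗'  (incident photon momentum minus scattered photon momentum)

Photon momentum magnitudes (p = h/λ = E/c):
λ₀ = hc/E₀ = 2.7273 pm → p₀ = h/λ₀ = 2.4295e-22 kg·m/s
Δλ = λ_C(1 − cos 105°) = 3.0543 pm
λ' = 5.7816 pm → p' = h/λ' = 1.1461e-22 kg·m/s

The scattered photon makes angle θ = 105° with the incident direction, so by the law of cosines:
|p⃗_e|² = p₀² + p'² − 2p₀p'cos θ
|p⃗_e|² = (2.4295e-22)² + (1.1461e-22)² − 2·2.4295e-22·1.1461e-22·cos(105°)
|p⃗_e| = 2.9423e-22 kg·m/s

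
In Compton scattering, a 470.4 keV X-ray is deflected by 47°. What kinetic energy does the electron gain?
106.5207 keV

By energy conservation: K_e = E_initial - E_final

First find the scattered photon energy:
Initial wavelength: λ = hc/E = 2.6357 pm
Compton shift: Δλ = λ_C(1 - cos(47°)) = 0.7716 pm
Final wavelength: λ' = 2.6357 + 0.7716 = 3.4073 pm
Final photon energy: E' = hc/λ' = 363.8793 keV

Electron kinetic energy:
K_e = E - E' = 470.4000 - 363.8793 = 106.5207 keV

(Intermediate values are shown rounded; full precision is carried through to the final answer.)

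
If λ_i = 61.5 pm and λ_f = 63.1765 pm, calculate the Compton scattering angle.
72.00°

First find the wavelength shift:
Δλ = λ' - λ = 63.1765 - 61.5 = 1.6765 pm

Using Δλ = λ_C(1 - cos θ), with λ_C = h/(m_e·c) ≈ 2.42631024 pm:
cos θ = 1 - Δλ/λ_C
cos θ = 1 - 1.6765/2.42631024
cos θ = 0.309033

θ = arccos(0.309033)
θ = 72.00°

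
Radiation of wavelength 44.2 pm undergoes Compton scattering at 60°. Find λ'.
45.4132 pm

Using the Compton formula: λ' = λ + λ_C(1 − cos θ)

For θ = 60°, cos θ = 1/2 (exact) = 0.5000, so:
1 − cos 60° = 1 − (1/2) = 0.5000

Δλ = λ_C × 0.5000 = 2.4263 × 0.5000 = 1.2132 pm

λ' = 44.2 + 1.2132 = 45.4132 pm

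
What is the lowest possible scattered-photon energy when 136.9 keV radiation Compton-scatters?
89.1384 keV (at θ = 180°)

The scattered photon has minimum energy when its wavelength is maximum, i.e., when the Compton shift Δλ = λ_C(1 − cos θ) is maximum. This occurs at θ = 180° (backscattering), giving Δλ_max = 2λ_C = 4.8526 pm.

Initial wavelength: λ₀ = hc/E₀ = 9.0566 pm
Maximum final wavelength: λ'_max = λ₀ + 2λ_C = 9.0566 + 4.8526 = 13.9092 pm
Minimum final energy: E'_min = hc/λ'_max = 89.1384 keV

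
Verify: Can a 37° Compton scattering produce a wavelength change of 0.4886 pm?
Yes, consistent

Calculate the expected shift for θ = 37°:

Δλ_expected = λ_C(1 - cos(37°))
Δλ_expected = 2.4263 × (1 - cos(37°))
Δλ_expected = 2.4263 × 0.2014
Δλ_expected = 0.4886 pm

Given shift: 0.4886 pm
Expected shift: 0.4886 pm
Difference: 0.0000 pm

The values match. This is consistent with Compton scattering at the stated angle.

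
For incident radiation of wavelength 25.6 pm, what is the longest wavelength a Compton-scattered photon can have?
30.4526 pm (at θ = 180°)

The Compton shift is Δλ = λ_C(1 − cos θ).

Since cos θ ranges from −1 to 1, the factor (1 − cos θ) ranges from 0 to 2; the maximum shift occurs at θ = 180° (backscattering):
Δλ_max = 2λ_C = 2 × 2.4263 pm = 4.8526 pm

Maximum scattered wavelength:
λ'_max = λ₀ + Δλ_max = 25.6 + 4.8526 = 30.4526 pm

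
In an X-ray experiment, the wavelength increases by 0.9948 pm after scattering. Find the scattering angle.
53.84°

From the Compton formula Δλ = λ_C(1 - cos θ), we can solve for θ:

cos θ = 1 - Δλ/λ_C

Given:
- Δλ = 0.9948 pm
- λ_C = h/(m_e·c) ≈ 2.42631024 pm

cos θ = 1 - 0.9948/2.42631024
cos θ = 1 - 0.410005
cos θ = 0.589995

θ = arccos(0.589995)
θ = 53.84°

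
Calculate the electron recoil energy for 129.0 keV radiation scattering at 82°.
23.0289 keV

By energy conservation: K_e = E_initial - E_final

First find the scattered photon energy:
Initial wavelength: λ = hc/E = 9.6112 pm
Compton shift: Δλ = λ_C(1 - cos(82°)) = 2.0886 pm
Final wavelength: λ' = 9.6112 + 2.0886 = 11.6998 pm
Final photon energy: E' = hc/λ' = 105.9711 keV

Electron kinetic energy:
K_e = E - E' = 129.0000 - 105.9711 = 23.0289 keV

(Intermediate values are shown rounded; full precision is carried through to the final answer.)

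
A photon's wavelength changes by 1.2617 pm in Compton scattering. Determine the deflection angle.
61.32°

From the Compton formula Δλ = λ_C(1 - cos θ), we can solve for θ:

cos θ = 1 - Δλ/λ_C

Given:
- Δλ = 1.2617 pm
- λ_C = h/(m_e·c) ≈ 2.42631024 pm

cos θ = 1 - 1.2617/2.42631024
cos θ = 1 - 0.520008
cos θ = 0.479992

θ = arccos(0.479992)
θ = 61.32°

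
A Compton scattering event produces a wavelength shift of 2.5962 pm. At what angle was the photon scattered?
94.02°

From the Compton formula Δλ = λ_C(1 - cos θ), we can solve for θ:

cos θ = 1 - Δλ/λ_C

Given:
- Δλ = 2.5962 pm
- λ_C = h/(m_e·c) ≈ 2.42631024 pm

cos θ = 1 - 2.5962/2.42631024
cos θ = 1 - 1.070020
cos θ = -0.070020

θ = arccos(-0.070020)
θ = 94.02°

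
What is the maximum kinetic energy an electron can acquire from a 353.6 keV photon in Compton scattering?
205.2751 keV

Maximum energy transfer occurs at θ = 180° (backscattering).

Initial photon: E₀ = 353.6 keV → λ₀ = 3.5063 pm

Maximum Compton shift (at 180°):
Δλ_max = 2λ_C = 2 × 2.4263 = 4.8526 pm

Final wavelength:
λ' = 3.5063 + 4.8526 = 8.3590 pm

Minimum photon energy (maximum energy to electron):
E'_min = hc/λ' = 148.3249 keV

Maximum electron kinetic energy:
K_max = E₀ - E'_min = 353.6000 - 148.3249 = 205.2751 keV

(Intermediate values are shown rounded; full precision is carried through to the final answer.)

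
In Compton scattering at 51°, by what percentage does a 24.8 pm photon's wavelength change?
3.6265%

Calculate the Compton shift:
Δλ = λ_C(1 - cos(51°))
Δλ = 2.4263 × (1 - cos(51°))
Δλ = 2.4263 × 0.3707
Δλ = 0.8994 pm

Percentage change:
(Δλ/λ₀) × 100 = (0.8994/24.8) × 100
= 3.6265%

(Intermediate values are shown rounded; full precision is carried through to the final answer.)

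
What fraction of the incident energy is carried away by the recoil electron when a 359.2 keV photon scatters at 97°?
0.4409 (or 44.09%)

Calculate initial and final photon energies:

Initial: E₀ = 359.2 keV → λ₀ = 3.4517 pm
Compton shift: Δλ = 2.7220 pm
Final wavelength: λ' = 6.1737 pm
Final energy: E' = 200.8271 keV

Fractional energy loss:
(E₀ - E')/E₀ = (359.2000 - 200.8271)/359.2000
= 158.3729/359.2000
= 0.4409
= 44.09%

(Intermediate values are shown rounded; full precision is carried through to the final answer.)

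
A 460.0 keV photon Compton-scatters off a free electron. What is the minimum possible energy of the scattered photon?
164.2625 keV (at θ = 180°)

The scattered photon has minimum energy when its wavelength is maximum, i.e., when the Compton shift Δλ = λ_C(1 − cos θ) is maximum. This occurs at θ = 180° (backscattering), giving Δλ_max = 2λ_C = 4.8526 pm.

Initial wavelength: λ₀ = hc/E₀ = 2.6953 pm
Maximum final wavelength: λ'_max = λ₀ + 2λ_C = 2.6953 + 4.8526 = 7.5479 pm
Minimum final energy: E'_min = hc/λ'_max = 164.2625 keV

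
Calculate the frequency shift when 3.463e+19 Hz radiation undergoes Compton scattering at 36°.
1.759e+18 Hz (decrease)

Convert frequency to wavelength (c = 299792458 m/s):
λ₀ = c/f₀ = 299792458/3.463e+19 = 8.6570158e-12 m = 8.6570 pm

Calculate Compton shift:
Δλ = λ_C(1 - cos(36°)) = 0.4634 pm

Final wavelength:
λ' = λ₀ + Δλ = 8.6570 + 0.4634 = 9.1204 pm

Final frequency:
f' = c/λ' = 299792458/9.1203998e-12 = 3.2870539e+19 Hz

Frequency shift (decrease):
Δf = f₀ - f' = 3.463e+19 - 3.2870539e+19 = 1.759e+18 Hz

(Intermediate values are shown rounded; full precision is carried through to the final answer.)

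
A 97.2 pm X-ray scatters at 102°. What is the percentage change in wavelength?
3.0152%

Calculate the Compton shift:
Δλ = λ_C(1 - cos(102°))
Δλ = 2.4263 × (1 - cos(102°))
Δλ = 2.4263 × 1.2079
Δλ = 2.9308 pm

Percentage change:
(Δλ/λ₀) × 100 = (2.9308/97.2) × 100
= 3.0152%

(Intermediate values are shown rounded; full precision is carried through to the final answer.)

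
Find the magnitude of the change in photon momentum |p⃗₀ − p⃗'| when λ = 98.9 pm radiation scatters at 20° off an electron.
2.3251e-24 kg·m/s

Photon momentum magnitude is p = h/λ.

Initial momentum:
p₀ = h/λ = 6.6261e-34/9.8900e-11 = 6.6998e-24 kg·m/s

After scattering:
λ' = λ + Δλ = 98.9 + 0.1463 = 99.0463 pm
p' = h/λ' = 6.6261e-34/9.9046e-11 = 6.6899e-24 kg·m/s

Momentum is a vector; the scattered photon's direction makes angle θ = 20° with the incident direction. The magnitude of the vector change Δp⃗ = p⃗₀ − p⃗' is found from the law of cosines:
|Δp⃗|² = p₀² + p'² − 2p₀p'cos θ
|Δp⃗|² = (6.6998e-24)² + (6.6899e-24)² − 2·6.6998e-24·6.6899e-24·cos(20°)
|Δp⃗| = 2.3251e-24 kg·m/s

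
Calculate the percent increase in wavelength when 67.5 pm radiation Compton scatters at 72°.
2.4838%

Calculate the Compton shift:
Δλ = λ_C(1 - cos(72°))
Δλ = 2.4263 × (1 - cos(72°))
Δλ = 2.4263 × 0.6910
Δλ = 1.6765 pm

Percentage change:
(Δλ/λ₀) × 100 = (1.6765/67.5) × 100
= 2.4838%

(Intermediate values are shown rounded; full precision is carried through to the final answer.)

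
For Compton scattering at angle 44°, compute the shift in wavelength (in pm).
0.6810 pm

Using the Compton scattering formula:
Δλ = λ_C(1 - cos θ)

where λ_C = h/(m_e·c) ≈ 2.4263 pm is the Compton wavelength of an electron.

For θ = 44°:
cos(44°) = 0.7193
1 - cos(44°) = 0.2807

Δλ = 2.4263 × 0.2807
Δλ = 0.6810 pm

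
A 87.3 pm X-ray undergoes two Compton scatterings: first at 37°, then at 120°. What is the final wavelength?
91.4280 pm

Apply Compton shift twice:

First scattering at θ₁ = 37°:
Δλ₁ = λ_C(1 - cos(37°))
Δλ₁ = 2.4263 × 0.2014
Δλ₁ = 0.4886 pm

After first scattering:
λ₁ = 87.3 + 0.4886 = 87.7886 pm

Second scattering at θ₂ = 120°:
Δλ₂ = λ_C(1 - cos(120°))
Δλ₂ = 2.4263 × 1.5000
Δλ₂ = 3.6395 pm

Final wavelength:
λ₂ = 87.7886 + 3.6395 = 91.4280 pm

Total shift: Δλ_total = 0.4886 + 3.6395 = 4.1280 pm

(Intermediate values are shown rounded; full precision is carried through to the final answer.)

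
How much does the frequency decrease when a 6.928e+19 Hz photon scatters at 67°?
1.764e+19 Hz (decrease)

Convert frequency to wavelength (c = 299792458 m/s):
λ₀ = c/f₀ = 299792458/6.928e+19 = 4.3272583e-12 m = 4.3273 pm

Calculate Compton shift:
Δλ = λ_C(1 - cos(67°)) = 1.4783 pm

Final wavelength:
λ' = λ₀ + Δλ = 4.3273 + 1.4783 = 5.8055 pm

Final frequency:
f' = c/λ' = 299792458/5.8055336e-12 = 5.1639087e+19 Hz

Frequency shift (decrease):
Δf = f₀ - f' = 6.928e+19 - 5.1639087e+19 = 1.764e+19 Hz

(Intermediate values are shown rounded; full precision is carried through to the final answer.)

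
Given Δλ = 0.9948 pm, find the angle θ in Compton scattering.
53.84°

From the Compton formula Δλ = λ_C(1 - cos θ), we can solve for θ:

cos θ = 1 - Δλ/λ_C

Given:
- Δλ = 0.9948 pm
- λ_C = h/(m_e·c) ≈ 2.42631024 pm

cos θ = 1 - 0.9948/2.42631024
cos θ = 1 - 0.410005
cos θ = 0.589995

θ = arccos(0.589995)
θ = 53.84°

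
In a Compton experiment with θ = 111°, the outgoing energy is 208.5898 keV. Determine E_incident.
468.2002 keV

Convert final energy to wavelength (hc ≈ 1239.842 keV·pm):
λ' = hc/E' = 1239.842 / 208.5898 = 5.9439 pm

Calculate the Compton shift:
Δλ = λ_C(1 - cos(111°))
Δλ = 2.4263 × (1 - cos(111°))
Δλ = 3.2958 pm

Initial wavelength:
λ = λ' - Δλ = 5.9439 - 3.2958 = 2.6481 pm

Initial energy:
E = hc/λ = 1239.842 / 2.6481 = 468.2002 keV

(Intermediate values are shown rounded; full precision is carried through to the final answer.)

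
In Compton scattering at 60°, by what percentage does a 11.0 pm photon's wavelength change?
11.0287%

Calculate the Compton shift:
Δλ = λ_C(1 - cos(60°))
Δλ = 2.4263 × (1 - cos(60°))
Δλ = 2.4263 × 0.5000
Δλ = 1.2132 pm

Percentage change:
(Δλ/λ₀) × 100 = (1.2132/11.0) × 100
= 11.0287%

(Intermediate values are shown rounded; full precision is carried through to the final answer.)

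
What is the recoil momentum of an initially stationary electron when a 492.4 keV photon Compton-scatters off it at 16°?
7.2538e-23 kg·m/s

The electron is initially at rest, so by conservation of momentum:
p⃗_e = p⃗₀ − p⃗'  (incident photon momentum minus scattered photon momentum)

Photon momentum magnitudes (p = h/λ = E/c):
λ₀ = hc/E₀ = 2.5180 pm → p₀ = h/λ₀ = 2.6315e-22 kg·m/s
Δλ = λ_C(1 − cos 16°) = 0.0940 pm
λ' = 2.6119 pm → p' = h/λ' = 2.5368e-22 kg·m/s

The scattered photon makes angle θ = 16° with the incident direction, so by the law of cosines:
|p⃗_e|² = p₀² + p'² − 2p₀p'cos θ
|p⃗_e|² = (2.6315e-22)² + (2.5368e-22)² − 2·2.6315e-22·2.5368e-22·cos(16°)
|p⃗_e| = 7.2538e-23 kg·m/s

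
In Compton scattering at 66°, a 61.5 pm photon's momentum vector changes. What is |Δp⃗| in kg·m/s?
1.1604e-23 kg·m/s

Photon momentum magnitude is p = h/λ.

Initial momentum:
p₀ = h/λ = 6.6261e-34/6.1500e-11 = 1.0774e-23 kg·m/s

After scattering:
λ' = λ + Δλ = 61.5 + 1.4394 = 62.9394 pm
p' = h/λ' = 6.6261e-34/6.2939e-11 = 1.0528e-23 kg·m/s

Momentum is a vector; the scattered photon's direction makes angle θ = 66° with the incident direction. The magnitude of the vector change Δp⃗ = p⃗₀ − p⃗' is found from the law of cosines:
|Δp⃗|² = p₀² + p'² − 2p₀p'cos θ
|Δp⃗|² = (1.0774e-23)² + (1.0528e-23)² − 2·1.0774e-23·1.0528e-23·cos(66°)
|Δp⃗| = 1.1604e-23 kg·m/s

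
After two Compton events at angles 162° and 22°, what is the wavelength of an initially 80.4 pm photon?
85.3105 pm

Apply Compton shift twice:

First scattering at θ₁ = 162°:
Δλ₁ = λ_C(1 - cos(162°))
Δλ₁ = 2.4263 × 1.9511
Δλ₁ = 4.7339 pm

After first scattering:
λ₁ = 80.4 + 4.7339 = 85.1339 pm

Second scattering at θ₂ = 22°:
Δλ₂ = λ_C(1 - cos(22°))
Δλ₂ = 2.4263 × 0.0728
Δλ₂ = 0.1767 pm

Final wavelength:
λ₂ = 85.1339 + 0.1767 = 85.3105 pm

Total shift: Δλ_total = 4.7339 + 0.1767 = 4.9105 pm

(Intermediate values are shown rounded; full precision is carried through to the final answer.)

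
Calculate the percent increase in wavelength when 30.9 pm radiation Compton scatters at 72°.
5.4257%

Calculate the Compton shift:
Δλ = λ_C(1 - cos(72°))
Δλ = 2.4263 × (1 - cos(72°))
Δλ = 2.4263 × 0.6910
Δλ = 1.6765 pm

Percentage change:
(Δλ/λ₀) × 100 = (1.6765/30.9) × 100
= 5.4257%

(Intermediate values are shown rounded; full precision is carried through to the final answer.)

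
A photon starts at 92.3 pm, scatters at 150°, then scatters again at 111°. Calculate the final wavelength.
100.1234 pm

Apply Compton shift twice:

First scattering at θ₁ = 150°:
Δλ₁ = λ_C(1 - cos(150°))
Δλ₁ = 2.4263 × 1.8660
Δλ₁ = 4.5276 pm

After first scattering:
λ₁ = 92.3 + 4.5276 = 96.8276 pm

Second scattering at θ₂ = 111°:
Δλ₂ = λ_C(1 - cos(111°))
Δλ₂ = 2.4263 × 1.3584
Δλ₂ = 3.2958 pm

Final wavelength:
λ₂ = 96.8276 + 3.2958 = 100.1234 pm

Total shift: Δλ_total = 4.5276 + 3.2958 = 7.8234 pm

(Intermediate values are shown rounded; full precision is carried through to the final answer.)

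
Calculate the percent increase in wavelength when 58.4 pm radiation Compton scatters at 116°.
5.9759%

Calculate the Compton shift:
Δλ = λ_C(1 - cos(116°))
Δλ = 2.4263 × (1 - cos(116°))
Δλ = 2.4263 × 1.4384
Δλ = 3.4899 pm

Percentage change:
(Δλ/λ₀) × 100 = (3.4899/58.4) × 100
= 5.9759%

(Intermediate values are shown rounded; full precision is carried through to the final answer.)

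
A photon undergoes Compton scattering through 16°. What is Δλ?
0.0940 pm

Using the Compton scattering formula:
Δλ = λ_C(1 - cos θ)

where λ_C = h/(m_e·c) ≈ 2.4263 pm is the Compton wavelength of an electron.

For θ = 16°:
cos(16°) = 0.9613
1 - cos(16°) = 0.0387

Δλ = 2.4263 × 0.0387
Δλ = 0.0940 pm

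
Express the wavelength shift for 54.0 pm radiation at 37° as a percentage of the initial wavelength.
0.9048%

Calculate the Compton shift:
Δλ = λ_C(1 - cos(37°))
Δλ = 2.4263 × (1 - cos(37°))
Δλ = 2.4263 × 0.2014
Δλ = 0.4886 pm

Percentage change:
(Δλ/λ₀) × 100 = (0.4886/54.0) × 100
= 0.9048%

(Intermediate values are shown rounded; full precision is carried through to the final answer.)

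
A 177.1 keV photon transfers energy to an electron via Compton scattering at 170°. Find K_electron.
72.1759 keV

By energy conservation: K_e = E_initial - E_final

First find the scattered photon energy:
Initial wavelength: λ = hc/E = 7.0008 pm
Compton shift: Δλ = λ_C(1 - cos(170°)) = 4.8158 pm
Final wavelength: λ' = 7.0008 + 4.8158 = 11.8166 pm
Final photon energy: E' = hc/λ' = 104.9241 keV

Electron kinetic energy:
K_e = E - E' = 177.1000 - 104.9241 = 72.1759 keV

(Intermediate values are shown rounded; full precision is carried through to the final answer.)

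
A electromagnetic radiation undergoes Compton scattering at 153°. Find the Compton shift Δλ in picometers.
4.5882 pm

Using the Compton scattering formula:
Δλ = λ_C(1 - cos θ)

where λ_C = h/(m_e·c) ≈ 2.4263 pm is the Compton wavelength of an electron.

For θ = 153°:
cos(153°) = -0.8910
1 - cos(153°) = 1.8910

Δλ = 2.4263 × 1.8910
Δλ = 4.5882 pm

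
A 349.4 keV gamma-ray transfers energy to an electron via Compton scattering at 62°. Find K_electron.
93.0073 keV

By energy conservation: K_e = E_initial - E_final

First find the scattered photon energy:
Initial wavelength: λ = hc/E = 3.5485 pm
Compton shift: Δλ = λ_C(1 - cos(62°)) = 1.2872 pm
Final wavelength: λ' = 3.5485 + 1.2872 = 4.8357 pm
Final photon energy: E' = hc/λ' = 256.3927 keV

Electron kinetic energy:
K_e = E - E' = 349.4000 - 256.3927 = 93.0073 keV

(Intermediate values are shown rounded; full precision is carried through to the final answer.)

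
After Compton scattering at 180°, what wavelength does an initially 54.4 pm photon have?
59.2526 pm

Using the Compton formula: λ' = λ + λ_C(1 − cos θ)

For θ = 180°, cos θ = -1 (exact) = -1.0000, so:
1 − cos 180° = 1 − (-1) = 2.0000

Δλ = λ_C × 2.0000 = 2.4263 × 2.0000 = 4.8526 pm

λ' = 54.4 + 4.8526 = 59.2526 pm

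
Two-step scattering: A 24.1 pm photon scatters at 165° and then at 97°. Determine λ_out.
31.5919 pm

Apply Compton shift twice:

First scattering at θ₁ = 165°:
Δλ₁ = λ_C(1 - cos(165°))
Δλ₁ = 2.4263 × 1.9659
Δλ₁ = 4.7699 pm

After first scattering:
λ₁ = 24.1 + 4.7699 = 28.8699 pm

Second scattering at θ₂ = 97°:
Δλ₂ = λ_C(1 - cos(97°))
Δλ₂ = 2.4263 × 1.1219
Δλ₂ = 2.7220 pm

Final wavelength:
λ₂ = 28.8699 + 2.7220 = 31.5919 pm

Total shift: Δλ_total = 4.7699 + 2.7220 = 7.4919 pm

(Intermediate values are shown rounded; full precision is carried through to the final answer.)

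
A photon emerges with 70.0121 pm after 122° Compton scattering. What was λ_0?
66.3000 pm

From λ' = λ + Δλ, we have λ = λ' - Δλ

First calculate the Compton shift:
Δλ = λ_C(1 - cos θ)
Δλ = 2.4263 × (1 - cos(122°))
Δλ = 2.4263 × 1.5299
Δλ = 3.7121 pm

Initial wavelength:
λ = λ' - Δλ
λ = 70.0121 - 3.7121
λ = 66.3000 pm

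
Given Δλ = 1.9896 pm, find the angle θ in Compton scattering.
79.63°

From the Compton formula Δλ = λ_C(1 - cos θ), we can solve for θ:

cos θ = 1 - Δλ/λ_C

Given:
- Δλ = 1.9896 pm
- λ_C = h/(m_e·c) ≈ 2.42631024 pm

cos θ = 1 - 1.9896/2.42631024
cos θ = 1 - 0.820011
cos θ = 0.179989

θ = arccos(0.179989)
θ = 79.63°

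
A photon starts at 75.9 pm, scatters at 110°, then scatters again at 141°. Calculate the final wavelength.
83.4681 pm

Apply Compton shift twice:

First scattering at θ₁ = 110°:
Δλ₁ = λ_C(1 - cos(110°))
Δλ₁ = 2.4263 × 1.3420
Δλ₁ = 3.2562 pm

After first scattering:
λ₁ = 75.9 + 3.2562 = 79.1562 pm

Second scattering at θ₂ = 141°:
Δλ₂ = λ_C(1 - cos(141°))
Δλ₂ = 2.4263 × 1.7771
Δλ₂ = 4.3119 pm

Final wavelength:
λ₂ = 79.1562 + 4.3119 = 83.4681 pm

Total shift: Δλ_total = 3.2562 + 4.3119 = 7.5681 pm

(Intermediate values are shown rounded; full precision is carried through to the final answer.)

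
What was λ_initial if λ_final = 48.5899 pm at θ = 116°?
45.1000 pm

From λ' = λ + Δλ, we have λ = λ' - Δλ

First calculate the Compton shift:
Δλ = λ_C(1 - cos θ)
Δλ = 2.4263 × (1 - cos(116°))
Δλ = 2.4263 × 1.4384
Δλ = 3.4899 pm

Initial wavelength:
λ = λ' - Δλ
λ = 48.5899 - 3.4899
λ = 45.1000 pm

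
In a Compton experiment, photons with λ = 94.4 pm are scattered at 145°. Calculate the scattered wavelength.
98.8138 pm

Using the Compton scattering formula:
λ' = λ + Δλ = λ + λ_C(1 - cos θ)

Given:
- Initial wavelength λ = 94.4 pm
- Scattering angle θ = 145°
- Compton wavelength λ_C ≈ 2.4263 pm

Calculate the shift:
Δλ = 2.4263 × (1 - cos(145°))
Δλ = 2.4263 × 1.8192
Δλ = 4.4138 pm

Final wavelength:
λ' = 94.4 + 4.4138 = 98.8138 pm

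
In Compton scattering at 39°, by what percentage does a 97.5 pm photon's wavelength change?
0.5546%

Calculate the Compton shift:
Δλ = λ_C(1 - cos(39°))
Δλ = 2.4263 × (1 - cos(39°))
Δλ = 2.4263 × 0.2229
Δλ = 0.5407 pm

Percentage change:
(Δλ/λ₀) × 100 = (0.5407/97.5) × 100
= 0.5546%

(Intermediate values are shown rounded; full precision is carried through to the final answer.)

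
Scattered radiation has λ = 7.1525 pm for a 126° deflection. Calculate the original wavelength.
3.3000 pm

From λ' = λ + Δλ, we have λ = λ' - Δλ

First calculate the Compton shift:
Δλ = λ_C(1 - cos θ)
Δλ = 2.4263 × (1 - cos(126°))
Δλ = 2.4263 × 1.5878
Δλ = 3.8525 pm

Initial wavelength:
λ = λ' - Δλ
λ = 7.1525 - 3.8525
λ = 3.3000 pm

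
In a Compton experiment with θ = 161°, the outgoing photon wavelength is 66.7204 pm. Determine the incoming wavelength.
62.0000 pm

From λ' = λ + Δλ, we have λ = λ' - Δλ

First calculate the Compton shift:
Δλ = λ_C(1 - cos θ)
Δλ = 2.4263 × (1 - cos(161°))
Δλ = 2.4263 × 1.9455
Δλ = 4.7204 pm

Initial wavelength:
λ = λ' - Δλ
λ = 66.7204 - 4.7204
λ = 62.0000 pm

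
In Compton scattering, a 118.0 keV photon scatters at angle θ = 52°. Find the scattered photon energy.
108.3810 keV

First convert energy to wavelength:
λ = hc/E, with hc ≈ 1239.842 keV·pm (i.e. 1239.842 eV·nm)

For E = 118.0 keV = 118000 eV:
λ = 1239.842 keV·pm / 118.0 keV
λ = 10.5071 pm

Calculate the Compton shift:
Δλ = λ_C(1 - cos(52°)) = 2.4263 × 0.3843
Δλ = 0.9325 pm

Final wavelength:
λ' = 10.5071 + 0.9325 = 11.4397 pm

Final energy:
E' = hc/λ' = 1239.842 / 11.4397 = 108.3810 keV

(Intermediate values are shown rounded; full precision is carried through to the final answer.)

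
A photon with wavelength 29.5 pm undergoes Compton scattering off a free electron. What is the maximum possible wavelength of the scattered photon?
34.3526 pm (at θ = 180°)

The Compton shift is Δλ = λ_C(1 − cos θ).

Since cos θ ranges from −1 to 1, the factor (1 − cos θ) ranges from 0 to 2; the maximum shift occurs at θ = 180° (backscattering):
Δλ_max = 2λ_C = 2 × 2.4263 pm = 4.8526 pm

Maximum scattered wavelength:
λ'_max = λ₀ + Δλ_max = 29.5 + 4.8526 = 34.3526 pm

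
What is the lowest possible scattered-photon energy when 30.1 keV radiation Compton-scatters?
26.9277 keV (at θ = 180°)

The scattered photon has minimum energy when its wavelength is maximum, i.e., when the Compton shift Δλ = λ_C(1 − cos θ) is maximum. This occurs at θ = 180° (backscattering), giving Δλ_max = 2λ_C = 4.8526 pm.

Initial wavelength: λ₀ = hc/E₀ = 41.1908 pm
Maximum final wavelength: λ'_max = λ₀ + 2λ_C = 41.1908 + 4.8526 = 46.0434 pm
Minimum final energy: E'_min = hc/λ'_max = 26.9277 keV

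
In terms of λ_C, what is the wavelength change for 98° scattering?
1.1392 λ_C

The Compton shift formula is:
Δλ = λ_C(1 - cos θ)

Dividing both sides by λ_C:
Δλ/λ_C = 1 - cos θ

For θ = 98°:
Δλ/λ_C = 1 - cos(98°)
Δλ/λ_C = 1 - -0.1392
Δλ/λ_C = 1.1392

This means the shift is 1.1392 × λ_C = 2.7640 pm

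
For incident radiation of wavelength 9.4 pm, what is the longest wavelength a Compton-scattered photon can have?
14.2526 pm (at θ = 180°)

The Compton shift is Δλ = λ_C(1 − cos θ).

Since cos θ ranges from −1 to 1, the factor (1 − cos θ) ranges from 0 to 2; the maximum shift occurs at θ = 180° (backscattering):
Δλ_max = 2λ_C = 2 × 2.4263 pm = 4.8526 pm

Maximum scattered wavelength:
λ'_max = λ₀ + Δλ_max = 9.4 + 4.8526 = 14.2526 pm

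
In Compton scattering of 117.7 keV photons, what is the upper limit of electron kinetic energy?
37.1203 keV

Maximum energy transfer occurs at θ = 180° (backscattering).

Initial photon: E₀ = 117.7 keV → λ₀ = 10.5339 pm

Maximum Compton shift (at 180°):
Δλ_max = 2λ_C = 2 × 2.4263 = 4.8526 pm

Final wavelength:
λ' = 10.5339 + 4.8526 = 15.3865 pm

Minimum photon energy (maximum energy to electron):
E'_min = hc/λ' = 80.5797 keV

Maximum electron kinetic energy:
K_max = E₀ - E'_min = 117.7000 - 80.5797 = 37.1203 keV

(Intermediate values are shown rounded; full precision is carried through to the final answer.)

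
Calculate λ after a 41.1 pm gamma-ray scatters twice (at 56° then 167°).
46.9600 pm

Apply Compton shift twice:

First scattering at θ₁ = 56°:
Δλ₁ = λ_C(1 - cos(56°))
Δλ₁ = 2.4263 × 0.4408
Δλ₁ = 1.0695 pm

After first scattering:
λ₁ = 41.1 + 1.0695 = 42.1695 pm

Second scattering at θ₂ = 167°:
Δλ₂ = λ_C(1 - cos(167°))
Δλ₂ = 2.4263 × 1.9744
Δλ₂ = 4.7904 pm

Final wavelength:
λ₂ = 42.1695 + 4.7904 = 46.9600 pm

Total shift: Δλ_total = 1.0695 + 4.7904 = 5.8600 pm

(Intermediate values are shown rounded; full precision is carried through to the final answer.)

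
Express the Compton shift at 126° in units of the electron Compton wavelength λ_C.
1.5878 λ_C

The Compton shift formula is:
Δλ = λ_C(1 - cos θ)

Dividing both sides by λ_C:
Δλ/λ_C = 1 - cos θ

For θ = 126°:
Δλ/λ_C = 1 - cos(126°)
Δλ/λ_C = 1 - -0.5878
Δλ/λ_C = 1.5878

This means the shift is 1.5878 × λ_C = 3.8525 pm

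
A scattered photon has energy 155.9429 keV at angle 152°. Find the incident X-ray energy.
366.6002 keV

Convert final energy to wavelength (hc ≈ 1239.842 keV·pm):
λ' = hc/E' = 1239.842 / 155.9429 = 7.9506 pm

Calculate the Compton shift:
Δλ = λ_C(1 - cos(152°))
Δλ = 2.4263 × (1 - cos(152°))
Δλ = 4.5686 pm

Initial wavelength:
λ = λ' - Δλ = 7.9506 - 4.5686 = 3.3820 pm

Initial energy:
E = hc/λ = 1239.842 / 3.3820 = 366.6002 keV

(Intermediate values are shown rounded; full precision is carried through to the final answer.)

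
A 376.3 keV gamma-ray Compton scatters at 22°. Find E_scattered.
357.1490 keV

First convert energy to wavelength:
λ = hc/E, with hc ≈ 1239.842 keV·pm (i.e. 1239.842 eV·nm)

For E = 376.3 keV = 376300 eV:
λ = 1239.842 keV·pm / 376.3 keV
λ = 3.2948 pm

Calculate the Compton shift:
Δλ = λ_C(1 - cos(22°)) = 2.4263 × 0.0728
Δλ = 0.1767 pm

Final wavelength:
λ' = 3.2948 + 0.1767 = 3.4715 pm

Final energy:
E' = hc/λ' = 1239.842 / 3.4715 = 357.1490 keV

(Intermediate values are shown rounded; full precision is carried through to the final answer.)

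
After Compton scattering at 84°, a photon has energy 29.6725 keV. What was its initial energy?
31.3000 keV

Convert final energy to wavelength (hc ≈ 1239.842 keV·pm):
λ' = hc/E' = 1239.842 / 29.6725 = 41.7842 pm

Calculate the Compton shift:
Δλ = λ_C(1 - cos(84°))
Δλ = 2.4263 × (1 - cos(84°))
Δλ = 2.1727 pm

Initial wavelength:
λ = λ' - Δλ = 41.7842 - 2.1727 = 39.6115 pm

Initial energy:
E = hc/λ = 1239.842 / 39.6115 = 31.3000 keV

(Intermediate values are shown rounded; full precision is carried through to the final answer.)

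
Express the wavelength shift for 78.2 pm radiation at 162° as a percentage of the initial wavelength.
6.0535%

Calculate the Compton shift:
Δλ = λ_C(1 - cos(162°))
Δλ = 2.4263 × (1 - cos(162°))
Δλ = 2.4263 × 1.9511
Δλ = 4.7339 pm

Percentage change:
(Δλ/λ₀) × 100 = (4.7339/78.2) × 100
= 6.0535%

(Intermediate values are shown rounded; full precision is carried through to the final answer.)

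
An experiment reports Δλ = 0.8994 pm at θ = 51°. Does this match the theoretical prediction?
Yes, consistent

Calculate the expected shift for θ = 51°:

Δλ_expected = λ_C(1 - cos(51°))
Δλ_expected = 2.4263 × (1 - cos(51°))
Δλ_expected = 2.4263 × 0.3707
Δλ_expected = 0.8994 pm

Given shift: 0.8994 pm
Expected shift: 0.8994 pm
Difference: 0.0000 pm

The values match. This is consistent with Compton scattering at the stated angle.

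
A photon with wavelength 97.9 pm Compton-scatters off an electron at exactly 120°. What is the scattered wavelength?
101.5395 pm

Using the Compton formula: λ' = λ + λ_C(1 − cos θ)

For θ = 120°, cos θ = -1/2 (exact) = -0.5000, so:
1 − cos 120° = 1 − (-1/2) = 1.5000

Δλ = λ_C × 1.5000 = 2.4263 × 1.5000 = 3.6395 pm

λ' = 97.9 + 3.6395 = 101.5395 pm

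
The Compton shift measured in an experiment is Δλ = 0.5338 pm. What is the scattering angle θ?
38.74°

From the Compton formula Δλ = λ_C(1 - cos θ), we can solve for θ:

cos θ = 1 - Δλ/λ_C

Given:
- Δλ = 0.5338 pm
- λ_C = h/(m_e·c) ≈ 2.42631024 pm

cos θ = 1 - 0.5338/2.42631024
cos θ = 1 - 0.220005
cos θ = 0.779995

θ = arccos(0.779995)
θ = 38.74°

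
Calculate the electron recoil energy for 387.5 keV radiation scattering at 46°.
72.8549 keV

By energy conservation: K_e = E_initial - E_final

First find the scattered photon energy:
Initial wavelength: λ = hc/E = 3.1996 pm
Compton shift: Δλ = λ_C(1 - cos(46°)) = 0.7409 pm
Final wavelength: λ' = 3.1996 + 0.7409 = 3.9404 pm
Final photon energy: E' = hc/λ' = 314.6451 keV

Electron kinetic energy:
K_e = E - E' = 387.5000 - 314.6451 = 72.8549 keV

(Intermediate values are shown rounded; full precision is carried through to the final answer.)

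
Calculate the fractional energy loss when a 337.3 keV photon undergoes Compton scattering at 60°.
0.2481 (or 24.81%)

Calculate initial and final photon energies:

Initial: E₀ = 337.3 keV → λ₀ = 3.6758 pm
Compton shift: Δλ = 1.2132 pm
Final wavelength: λ' = 4.8889 pm
Final energy: E' = 253.6014 keV

Fractional energy loss:
(E₀ - E')/E₀ = (337.3000 - 253.6014)/337.3000
= 83.6986/337.3000
= 0.2481
= 24.81%

(Intermediate values are shown rounded; full precision is carried through to the final answer.)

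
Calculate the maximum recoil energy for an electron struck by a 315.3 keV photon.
174.1664 keV

Maximum energy transfer occurs at θ = 180° (backscattering).

Initial photon: E₀ = 315.3 keV → λ₀ = 3.9323 pm

Maximum Compton shift (at 180°):
Δλ_max = 2λ_C = 2 × 2.4263 = 4.8526 pm

Final wavelength:
λ' = 3.9323 + 4.8526 = 8.7849 pm

Minimum photon energy (maximum energy to electron):
E'_min = hc/λ' = 141.1336 keV

Maximum electron kinetic energy:
K_max = E₀ - E'_min = 315.3000 - 141.1336 = 174.1664 keV

(Intermediate values are shown rounded; full precision is carried through to the final answer.)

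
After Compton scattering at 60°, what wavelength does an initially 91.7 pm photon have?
92.9132 pm

Using the Compton formula: λ' = λ + λ_C(1 − cos θ)

For θ = 60°, cos θ = 1/2 (exact) = 0.5000, so:
1 − cos 60° = 1 − (1/2) = 0.5000

Δλ = λ_C × 0.5000 = 2.4263 × 0.5000 = 1.2132 pm

λ' = 91.7 + 1.2132 = 92.9132 pm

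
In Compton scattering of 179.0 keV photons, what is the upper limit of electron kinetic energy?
73.7423 keV

Maximum energy transfer occurs at θ = 180° (backscattering).

Initial photon: E₀ = 179.0 keV → λ₀ = 6.9265 pm

Maximum Compton shift (at 180°):
Δλ_max = 2λ_C = 2 × 2.4263 = 4.8526 pm

Final wavelength:
λ' = 6.9265 + 4.8526 = 11.7791 pm

Minimum photon energy (maximum energy to electron):
E'_min = hc/λ' = 105.2577 keV

Maximum electron kinetic energy:
K_max = E₀ - E'_min = 179.0000 - 105.2577 = 73.7423 keV

(Intermediate values are shown rounded; full precision is carried through to the final answer.)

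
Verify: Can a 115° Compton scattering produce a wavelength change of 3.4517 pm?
Yes, consistent

Calculate the expected shift for θ = 115°:

Δλ_expected = λ_C(1 - cos(115°))
Δλ_expected = 2.4263 × (1 - cos(115°))
Δλ_expected = 2.4263 × 1.4226
Δλ_expected = 3.4517 pm

Given shift: 3.4517 pm
Expected shift: 3.4517 pm
Difference: 0.0000 pm

The values match. This is consistent with Compton scattering at the stated angle.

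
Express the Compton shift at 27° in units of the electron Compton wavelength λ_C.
0.1090 λ_C

The Compton shift formula is:
Δλ = λ_C(1 - cos θ)

Dividing both sides by λ_C:
Δλ/λ_C = 1 - cos θ

For θ = 27°:
Δλ/λ_C = 1 - cos(27°)
Δλ/λ_C = 1 - 0.8910
Δλ/λ_C = 0.1090

This means the shift is 0.1090 × λ_C = 0.2645 pm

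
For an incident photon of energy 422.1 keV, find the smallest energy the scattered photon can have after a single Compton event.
159.1594 keV (at θ = 180°)

The scattered photon has minimum energy when its wavelength is maximum, i.e., when the Compton shift Δλ = λ_C(1 − cos θ) is maximum. This occurs at θ = 180° (backscattering), giving Δλ_max = 2λ_C = 4.8526 pm.

Initial wavelength: λ₀ = hc/E₀ = 2.9373 pm
Maximum final wavelength: λ'_max = λ₀ + 2λ_C = 2.9373 + 4.8526 = 7.7899 pm
Minimum final energy: E'_min = hc/λ'_max = 159.1594 keV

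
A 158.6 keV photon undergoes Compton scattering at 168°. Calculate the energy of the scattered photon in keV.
98.2675 keV

First convert energy to wavelength:
λ = hc/E, with hc ≈ 1239.842 keV·pm (i.e. 1239.842 eV·nm)

For E = 158.6 keV = 158600 eV:
λ = 1239.842 keV·pm / 158.6 keV
λ = 7.8174 pm

Calculate the Compton shift:
Δλ = λ_C(1 - cos(168°)) = 2.4263 × 1.9781
Δλ = 4.7996 pm

Final wavelength:
λ' = 7.8174 + 4.7996 = 12.6170 pm

Final energy:
E' = hc/λ' = 1239.842 / 12.6170 = 98.2675 keV

(Intermediate values are shown rounded; full precision is carried through to the final answer.)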